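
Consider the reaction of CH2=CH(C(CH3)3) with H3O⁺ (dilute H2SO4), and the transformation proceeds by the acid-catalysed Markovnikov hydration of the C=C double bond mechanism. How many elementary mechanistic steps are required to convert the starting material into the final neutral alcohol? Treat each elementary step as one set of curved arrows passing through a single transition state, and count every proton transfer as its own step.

Step 1: Electrophilic addition begins with the π(C=C) electrons forming a bond to the proton of H3O⁺. Following Markovnikov's rule, the resulting cation is secondary. H2O is released.
Step 2: A methyl group with its bonding pair migrates from the adjacent tert-butyl carbon to the cationic centre — a 1,2-methyl shift — upgrading the secondary cation to a tertiary one.
Step 3: Nucleophilic capture of the cation by H2O produces the protonated alcohol (an oxonium ion).
Step 4: Proton transfer from the O–H of the oxonium ion to H2O completes the catalytic cycle and yields the alcohol.
Total: 4 elementary steps.

4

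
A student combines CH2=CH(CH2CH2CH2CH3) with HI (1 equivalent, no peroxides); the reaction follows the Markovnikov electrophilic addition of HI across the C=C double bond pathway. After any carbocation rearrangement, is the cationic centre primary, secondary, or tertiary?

secondary

Step 1: The π electrons of the C=C bond attack a proton of HI; Markovnikov addition places the new C–H on the less-substituted alkene carbon, so the positive charge ends up on the more-substituted carbon — a secondary carbocation. The H–I bond breaks heterolytically, releasing I⁻.
No single 1,2-shift to an adjacent carbon would give a more-substituted cation, so no rearrangement occurs.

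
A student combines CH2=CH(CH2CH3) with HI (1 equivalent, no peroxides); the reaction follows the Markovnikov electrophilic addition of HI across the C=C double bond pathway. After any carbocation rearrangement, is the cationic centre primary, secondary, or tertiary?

secondary

Step 1: Electrophilic addition begins with the π(C=C) electrons forming a bond to the proton of HI. Following Markovnikov's rule, the resulting cation is secondary. The H–I bond breaks heterolytically, releasing I⁻.
No single 1,2-shift to an adjacent carbon would give a more-substituted cation, so no rearrangement occurs.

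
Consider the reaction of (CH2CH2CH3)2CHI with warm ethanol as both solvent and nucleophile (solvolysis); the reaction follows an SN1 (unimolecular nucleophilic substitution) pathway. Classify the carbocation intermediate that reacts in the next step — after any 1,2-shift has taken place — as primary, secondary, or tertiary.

Step 1: Rate-determining heterolysis of the C–I bond gives I⁻ and a secondary carbocation.
No single 1,2-shift to an adjacent carbon would give a more-substituted cation, so no rearrangement occurs.

secondary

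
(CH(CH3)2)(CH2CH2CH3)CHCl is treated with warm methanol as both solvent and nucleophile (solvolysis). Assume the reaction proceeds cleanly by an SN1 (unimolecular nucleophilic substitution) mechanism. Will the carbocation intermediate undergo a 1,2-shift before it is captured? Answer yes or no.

The first-formed carbocation is secondary.
The adjacent isopropyl carbon already bears 2 other carbon substituents and has a hydrogen to migrate; after a 1,2-hydride shift from that carbon the positive charge sits on a tertiary centre.
Tertiary is more stable than secondary, so the shift occurs.

yes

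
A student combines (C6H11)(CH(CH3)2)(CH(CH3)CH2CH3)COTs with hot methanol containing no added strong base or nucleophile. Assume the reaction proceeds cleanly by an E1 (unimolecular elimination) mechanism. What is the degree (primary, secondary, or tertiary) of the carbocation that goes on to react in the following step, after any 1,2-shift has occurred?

Step 1: The C–O bond breaks with both electrons going to the tosylate; TsO⁻ leaves and a tertiary carbocation remains.
No single 1,2-shift to an adjacent carbon would give a more-substituted cation, so no rearrangement occurs.

tertiary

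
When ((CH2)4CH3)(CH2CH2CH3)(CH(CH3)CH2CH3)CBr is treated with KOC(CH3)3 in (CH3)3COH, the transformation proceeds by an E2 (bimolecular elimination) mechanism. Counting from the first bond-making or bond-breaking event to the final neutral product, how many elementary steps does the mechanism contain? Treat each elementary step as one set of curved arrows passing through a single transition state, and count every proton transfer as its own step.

Step 1: In one step, (CH3)3CO⁻ pulls off a β-proton, the C–Br bond cleaves, and a C=C double bond forms between the α- and β-carbons (E2, anti elimination).
Total: 1 elementary step.

1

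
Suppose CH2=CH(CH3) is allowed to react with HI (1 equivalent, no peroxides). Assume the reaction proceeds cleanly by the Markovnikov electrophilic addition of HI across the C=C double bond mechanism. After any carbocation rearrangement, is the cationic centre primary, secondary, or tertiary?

secondary

Step 1: Protonation of the alkene by HI: the π bond acts as the nucleophile and picks up H⁺, giving the more stable (Markovnikov) secondary carbocation. The H–I bond breaks heterolytically, releasing I⁻.
No single 1,2-shift to an adjacent carbon would give a more-substituted cation, so no rearrangement occurs.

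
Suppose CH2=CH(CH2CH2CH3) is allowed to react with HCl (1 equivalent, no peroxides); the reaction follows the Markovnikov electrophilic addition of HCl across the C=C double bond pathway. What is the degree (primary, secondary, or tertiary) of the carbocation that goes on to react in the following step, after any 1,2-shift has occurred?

secondary

Step 1: The π electrons of the C=C bond attack a proton of HCl; Markovnikov addition places the new C–H on the less-substituted alkene carbon, so the positive charge ends up on the more-substituted carbon — a secondary carbocation. The H–Cl bond breaks heterolytically, releasing Cl⁻.
No single 1,2-shift to an adjacent carbon would give a more-substituted cation, so no rearrangement occurs.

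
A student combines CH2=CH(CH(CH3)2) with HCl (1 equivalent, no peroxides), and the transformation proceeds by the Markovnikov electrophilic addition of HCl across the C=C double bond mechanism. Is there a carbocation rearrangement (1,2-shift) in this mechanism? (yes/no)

The first-formed carbocation is secondary.
The adjacent isopropyl carbon already bears 2 other carbon substituents and has a hydrogen to migrate; after a 1,2-hydride shift from that carbon the positive charge sits on a tertiary centre.
Tertiary is more stable than secondary, so the shift occurs.

yes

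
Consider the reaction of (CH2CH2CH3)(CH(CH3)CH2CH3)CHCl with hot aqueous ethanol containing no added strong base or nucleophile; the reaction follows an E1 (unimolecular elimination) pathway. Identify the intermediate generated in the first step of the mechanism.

secondary carbocation

Step 1: Unassisted departure of Cl⁻ (taking the C–Cl bonding pair) generates a secondary carbocation.
After step 1 the species present is a secondary carbocation.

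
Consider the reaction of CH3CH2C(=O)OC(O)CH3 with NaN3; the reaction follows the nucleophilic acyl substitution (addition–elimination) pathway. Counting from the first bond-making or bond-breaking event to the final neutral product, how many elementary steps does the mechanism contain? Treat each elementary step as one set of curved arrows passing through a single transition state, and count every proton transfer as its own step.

2

Step 1: N3⁻ adds to the carbonyl carbon; the C=O π electrons shift onto oxygen and a tetrahedral alkoxide intermediate forms.
Step 2: Elimination step: re-formation of the carbonyl π bond drives out CH3CO2⁻, giving the new acyl compound.
Total: 2 elementary steps.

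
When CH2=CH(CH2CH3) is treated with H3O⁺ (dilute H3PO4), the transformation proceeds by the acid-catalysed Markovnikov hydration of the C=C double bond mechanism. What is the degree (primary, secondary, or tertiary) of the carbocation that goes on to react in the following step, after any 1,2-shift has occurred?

Step 1: Protonation of the alkene by H3O⁺: the π bond acts as the nucleophile and picks up H⁺, giving the more stable (Markovnikov) secondary carbocation. H2O is released.
No single 1,2-shift to an adjacent carbon would give a more-substituted cation, so no rearrangement occurs.

secondary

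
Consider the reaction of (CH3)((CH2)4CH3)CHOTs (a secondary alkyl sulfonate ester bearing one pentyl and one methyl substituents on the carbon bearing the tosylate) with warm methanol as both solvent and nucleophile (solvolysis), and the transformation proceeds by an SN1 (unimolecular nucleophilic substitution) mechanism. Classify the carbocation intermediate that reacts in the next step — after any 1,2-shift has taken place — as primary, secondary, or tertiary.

Step 1: The C–O bond breaks with both electrons going to the tosylate; TsO⁻ leaves and a secondary carbocation remains.
No single 1,2-shift to an adjacent carbon would give a more-substituted cation, so no rearrangement occurs.

secondary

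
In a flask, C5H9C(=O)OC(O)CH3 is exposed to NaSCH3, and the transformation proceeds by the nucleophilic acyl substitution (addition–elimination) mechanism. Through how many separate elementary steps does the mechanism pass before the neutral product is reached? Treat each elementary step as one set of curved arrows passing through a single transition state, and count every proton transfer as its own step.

Step 1: CH3S⁻ adds to the carbonyl carbon; the C=O π electrons shift onto oxygen and a tetrahedral alkoxide intermediate forms.
Step 2: Collapse of the tetrahedral intermediate: the alkoxide oxygen pushes its lone pair back to re-form C=O while CH3CO2⁻ leaves.
Total: 2 elementary steps.

2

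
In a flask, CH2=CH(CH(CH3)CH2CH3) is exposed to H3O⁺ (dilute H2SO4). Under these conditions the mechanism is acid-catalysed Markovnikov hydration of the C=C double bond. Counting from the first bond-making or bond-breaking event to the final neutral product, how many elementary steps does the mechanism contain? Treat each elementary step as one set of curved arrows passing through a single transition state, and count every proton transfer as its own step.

Step 1: Electrophilic addition begins with the π(C=C) electrons forming a bond to the proton of H3O⁺. Following Markovnikov's rule, the resulting cation is secondary. H2O is released.
Step 2: A hydride (H with its bonding pair) migrates from the adjacent sec-butyl carbon to the cationic centre — a 1,2-hydride shift — upgrading the secondary cation to a tertiary one.
Step 3: A lone pair on the oxygen of H2O attacks the carbocation, forming a C–O bond and an oxonium ion (a protonated alcohol).
Step 4: Deprotonation of the oxonium ion by a water molecule delivers the neutral alcohol and regenerates the acid catalyst.
Total: 4 elementary steps.

4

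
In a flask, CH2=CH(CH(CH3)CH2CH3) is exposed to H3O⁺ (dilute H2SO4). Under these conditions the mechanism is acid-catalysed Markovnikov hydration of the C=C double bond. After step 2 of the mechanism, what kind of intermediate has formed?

Step 1: The π electrons of the C=C bond attack a proton of H3O⁺; Markovnikov addition places the new C–H on the less-substituted alkene carbon, so the positive charge ends up on the more-substituted carbon — a secondary carbocation. H2O is released.
Step 2: A 1,2-hydride shift from the adjacent sec-butyl carbon moves the positive charge from the secondary centre to an adjacent carbon, generating a more stable tertiary carbocation.
After step 2 the species present is a tertiary carbocation.

tertiary carbocation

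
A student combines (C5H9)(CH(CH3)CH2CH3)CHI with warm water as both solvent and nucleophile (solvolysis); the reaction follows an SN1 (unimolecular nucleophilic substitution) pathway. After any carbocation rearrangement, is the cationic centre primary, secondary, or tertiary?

tertiary

Step 1: Rate-determining heterolysis of the C–I bond gives I⁻ and a secondary carbocation.
Step 2: A 1,2-hydride shift from the adjacent cyclopentyl carbon moves the positive charge from the secondary centre to an adjacent carbon, generating a more stable tertiary carbocation.
The cation rearranges from secondary to tertiary via a 1,2-hydride shift from the adjacent cyclopentyl carbon; the tertiary cation is what reacts next.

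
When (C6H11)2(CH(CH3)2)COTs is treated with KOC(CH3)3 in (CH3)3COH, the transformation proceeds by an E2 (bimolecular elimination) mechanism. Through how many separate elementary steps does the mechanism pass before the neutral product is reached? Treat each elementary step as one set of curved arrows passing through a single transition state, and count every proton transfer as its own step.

Step 1: In one step, (CH3)3CO⁻ pulls off a β-proton, the C–O bond cleaves, and a C=C double bond forms between the α- and β-carbons (E2, anti elimination).
Total: 1 elementary step.

1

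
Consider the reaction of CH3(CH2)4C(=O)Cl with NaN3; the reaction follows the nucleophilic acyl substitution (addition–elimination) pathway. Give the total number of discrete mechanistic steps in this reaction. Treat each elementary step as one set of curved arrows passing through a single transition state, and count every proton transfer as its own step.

Step 1: A lone pair on the N of N3⁻ attacks the electrophilic acyl carbon; the π(C=O) electrons move onto oxygen, giving a tetrahedral intermediate.
Step 2: An oxygen lone pair re-forms the C=O π bond as the C–Cl σ-bond breaks; Cl⁻ is expelled.
Total: 2 elementary steps.

2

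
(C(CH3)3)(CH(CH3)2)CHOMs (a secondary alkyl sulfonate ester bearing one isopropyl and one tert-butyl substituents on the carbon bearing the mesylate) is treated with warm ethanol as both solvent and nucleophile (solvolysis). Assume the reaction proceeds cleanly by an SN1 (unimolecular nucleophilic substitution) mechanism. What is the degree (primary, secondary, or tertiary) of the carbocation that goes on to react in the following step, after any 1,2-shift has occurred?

tertiary

Step 1: Rate-determining heterolysis of the C–O bond gives MsO⁻ and a secondary carbocation.
Step 2: A hydride (H with its bonding pair) migrates from the adjacent isopropyl carbon to the cationic centre — a 1,2-hydride shift — upgrading the secondary cation to a tertiary one.
The cation rearranges from secondary to tertiary via a 1,2-hydride shift from the adjacent isopropyl carbon; the tertiary cation is what reacts next.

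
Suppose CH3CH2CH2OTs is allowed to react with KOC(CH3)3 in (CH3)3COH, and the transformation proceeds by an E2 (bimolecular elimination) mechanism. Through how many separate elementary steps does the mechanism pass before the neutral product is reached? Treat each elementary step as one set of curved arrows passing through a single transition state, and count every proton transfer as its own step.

Step 1: In one step, (CH3)3CO⁻ pulls off a β-proton, the C–O bond cleaves, and a C=C double bond forms between the α- and β-carbons (E2, anti elimination).
Total: 1 elementary step.

1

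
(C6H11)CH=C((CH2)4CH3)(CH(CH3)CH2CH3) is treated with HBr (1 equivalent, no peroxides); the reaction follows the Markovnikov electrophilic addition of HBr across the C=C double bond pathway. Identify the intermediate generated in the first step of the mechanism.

tertiary carbocation

Step 1: Electrophilic addition begins with the π(C=C) electrons forming a bond to the proton of HBr. Following Markovnikov's rule, the resulting cation is tertiary. The H–Br bond breaks heterolytically, releasing Br⁻.
After step 1 the species present is a tertiary carbocation.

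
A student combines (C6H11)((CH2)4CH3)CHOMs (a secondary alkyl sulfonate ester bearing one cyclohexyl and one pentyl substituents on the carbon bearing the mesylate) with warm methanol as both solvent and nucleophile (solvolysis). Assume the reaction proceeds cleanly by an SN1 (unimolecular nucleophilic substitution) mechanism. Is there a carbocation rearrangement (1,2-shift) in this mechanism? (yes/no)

yes

The first-formed carbocation is secondary.
The adjacent cyclohexyl carbon already bears 2 other carbon substituents and has a hydrogen to migrate; after a 1,2-hydride shift from that carbon the positive charge sits on a tertiary centre.
Tertiary is more stable than secondary, so the shift occurs.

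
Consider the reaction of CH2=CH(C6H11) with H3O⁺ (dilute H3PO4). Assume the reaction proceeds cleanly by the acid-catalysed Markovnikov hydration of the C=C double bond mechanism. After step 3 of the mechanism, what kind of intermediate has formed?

oxonium ion

Step 1: Protonation of the alkene by H3O⁺: the π bond acts as the nucleophile and picks up H⁺, giving the more stable (Markovnikov) secondary carbocation. H2O is released.
Step 2: A hydride (H with its bonding pair) migrates from the adjacent cyclohexyl carbon to the cationic centre — a 1,2-hydride shift — upgrading the secondary cation to a tertiary one.
Step 3: Nucleophilic capture of the cation by H2O produces the protonated alcohol (an oxonium ion).
After step 3 the species present is an oxonium ion.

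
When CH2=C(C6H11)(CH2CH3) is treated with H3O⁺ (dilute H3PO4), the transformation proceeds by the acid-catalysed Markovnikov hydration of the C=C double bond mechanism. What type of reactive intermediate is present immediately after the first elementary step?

Step 1: Electrophilic addition begins with the π(C=C) electrons forming a bond to the proton of H3O⁺. Following Markovnikov's rule, the resulting cation is tertiary. H2O is released.
After step 1 the species present is a tertiary carbocation.

tertiary carbocation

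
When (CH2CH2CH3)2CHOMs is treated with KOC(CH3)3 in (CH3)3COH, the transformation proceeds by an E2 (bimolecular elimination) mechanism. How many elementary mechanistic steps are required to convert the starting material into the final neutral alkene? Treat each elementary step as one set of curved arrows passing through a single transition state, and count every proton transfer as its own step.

1

Step 1: The strong base (CH3)3CO⁻ removes a β-hydrogen; in the same concerted event the electrons of the breaking C–H bond form the new π(C=C) bond and the C–O σ-bond breaks, expelling MsO⁻. Anti-periplanar geometry; one transition state.
Total: 1 elementary step.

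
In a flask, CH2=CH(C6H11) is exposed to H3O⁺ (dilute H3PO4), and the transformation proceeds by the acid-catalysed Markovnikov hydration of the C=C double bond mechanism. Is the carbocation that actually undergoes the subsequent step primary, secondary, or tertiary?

Step 1: The π electrons of the C=C bond attack a proton of H3O⁺; Markovnikov addition places the new C–H on the less-substituted alkene carbon, so the positive charge ends up on the more-substituted carbon — a secondary carbocation. H2O is released.
Step 2: A hydride (H with its bonding pair) migrates from the adjacent cyclohexyl carbon to the cationic centre — a 1,2-hydride shift — upgrading the secondary cation to a tertiary one.
The cation rearranges from secondary to tertiary via a 1,2-hydride shift from the adjacent cyclohexyl carbon; the tertiary cation is what reacts next.

tertiary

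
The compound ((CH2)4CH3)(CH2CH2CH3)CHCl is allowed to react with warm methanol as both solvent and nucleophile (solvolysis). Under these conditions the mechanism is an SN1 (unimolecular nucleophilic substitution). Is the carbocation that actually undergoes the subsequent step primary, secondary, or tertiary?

Step 1: Ionisation: the C–Cl σ-bond cleaves heterolytically; both bonding electrons depart with Cl⁻, leaving a secondary carbocation at the α-carbon.
No single 1,2-shift to an adjacent carbon would give a more-substituted cation, so no rearrangement occurs.

secondary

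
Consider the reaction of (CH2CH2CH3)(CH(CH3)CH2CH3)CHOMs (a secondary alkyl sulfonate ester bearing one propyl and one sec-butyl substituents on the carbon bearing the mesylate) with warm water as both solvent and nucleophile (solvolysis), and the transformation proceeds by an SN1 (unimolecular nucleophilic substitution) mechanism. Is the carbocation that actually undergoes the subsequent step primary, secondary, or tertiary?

Step 1: Rate-determining heterolysis of the C–O bond gives MsO⁻ and a secondary carbocation.
Step 2: Carbocation rearrangement: a 1,2-hydride shift from the adjacent sec-butyl carbon converts the initially-formed secondary cation into the more stable tertiary cation.
The cation rearranges from secondary to tertiary via a 1,2-hydride shift from the adjacent sec-butyl carbon; the tertiary cation is what reacts next.

tertiary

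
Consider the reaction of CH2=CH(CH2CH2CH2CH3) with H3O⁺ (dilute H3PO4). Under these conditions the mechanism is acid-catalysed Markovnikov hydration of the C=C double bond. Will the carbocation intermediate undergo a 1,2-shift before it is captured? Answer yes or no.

The first-formed carbocation is secondary.
No single 1,2-shift to an adjacent carbon would produce a more-substituted cation than the one already present, so no rearrangement occurs.

no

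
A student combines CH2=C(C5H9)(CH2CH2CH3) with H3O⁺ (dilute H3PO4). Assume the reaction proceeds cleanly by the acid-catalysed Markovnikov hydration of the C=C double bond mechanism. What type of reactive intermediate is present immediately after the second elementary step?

Step 1: Electrophilic addition begins with the π(C=C) electrons forming a bond to the proton of H3O⁺. Following Markovnikov's rule, the resulting cation is tertiary. H2O is released.
Step 2: A lone pair on the oxygen of H2O attacks the carbocation, forming a C–O bond and an oxonium ion (a protonated alcohol).
After step 2 the species present is an oxonium ion.

oxonium ion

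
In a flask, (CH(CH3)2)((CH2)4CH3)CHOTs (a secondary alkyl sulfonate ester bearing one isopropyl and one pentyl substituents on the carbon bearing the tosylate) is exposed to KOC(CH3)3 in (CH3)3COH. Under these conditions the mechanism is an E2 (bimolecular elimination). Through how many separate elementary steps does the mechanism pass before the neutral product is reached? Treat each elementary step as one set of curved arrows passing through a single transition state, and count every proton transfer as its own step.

Step 1: The strong base (CH3)3CO⁻ removes a β-hydrogen; in the same concerted event the electrons of the breaking C–H bond form the new π(C=C) bond and the C–O σ-bond breaks, expelling TsO⁻. Anti-periplanar geometry; one transition state.
Total: 1 elementary step.

1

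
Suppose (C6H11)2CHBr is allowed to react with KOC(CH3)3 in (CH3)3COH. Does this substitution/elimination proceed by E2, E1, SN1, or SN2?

E2

Conditions: a strong/bulky base with a secondary substrate bearing a β-hydrogen.
These conditions are the textbook signature of the E2 pathway.
A strong (often hindered) base removes a β-H in concert with loss of the leaving group — bimolecular elimination.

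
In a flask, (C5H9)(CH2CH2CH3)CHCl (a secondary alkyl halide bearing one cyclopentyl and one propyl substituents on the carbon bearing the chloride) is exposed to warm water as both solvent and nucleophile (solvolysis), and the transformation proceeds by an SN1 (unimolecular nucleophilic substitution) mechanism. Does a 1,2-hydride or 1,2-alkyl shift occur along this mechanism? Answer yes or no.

yes

The first-formed carbocation is secondary.
The adjacent cyclopentyl carbon already bears 2 other carbon substituents and has a hydrogen to migrate; after a 1,2-hydride shift from that carbon the positive charge sits on a tertiary centre.
Tertiary is more stable than secondary, so the shift occurs.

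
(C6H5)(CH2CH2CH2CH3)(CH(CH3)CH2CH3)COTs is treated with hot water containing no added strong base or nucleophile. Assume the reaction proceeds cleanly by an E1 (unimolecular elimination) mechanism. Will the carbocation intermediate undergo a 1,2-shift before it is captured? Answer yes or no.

The first-formed carbocation is tertiary.
No single 1,2-shift to an adjacent carbon would produce a more-substituted cation than the one already present, so no rearrangement occurs.

no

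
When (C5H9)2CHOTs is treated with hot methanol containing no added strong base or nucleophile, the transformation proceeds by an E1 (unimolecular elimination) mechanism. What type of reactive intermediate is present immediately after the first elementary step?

Step 1: The C–O bond breaks with both electrons going to the tosylate; TsO⁻ leaves and a secondary carbocation remains.
After step 1 the species present is a secondary carbocation.

secondary carbocation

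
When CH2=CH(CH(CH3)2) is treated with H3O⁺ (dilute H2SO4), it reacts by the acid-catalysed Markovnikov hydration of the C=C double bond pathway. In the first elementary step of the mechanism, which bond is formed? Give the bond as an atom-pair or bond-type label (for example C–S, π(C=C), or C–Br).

C–H

Step 1: The π electrons of the C=C bond attack a proton of H3O⁺; Markovnikov addition places the new C–H on the less-substituted alkene carbon, so the positive charge ends up on the more-substituted carbon — a secondary carbocation. H2O is released.
The bond formed in this step is the C–H bond.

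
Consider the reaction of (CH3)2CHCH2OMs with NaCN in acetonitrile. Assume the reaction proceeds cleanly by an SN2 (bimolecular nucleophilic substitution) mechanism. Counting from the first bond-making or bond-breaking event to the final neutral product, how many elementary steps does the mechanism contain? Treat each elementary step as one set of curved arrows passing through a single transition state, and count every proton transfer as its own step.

1

Step 1: The cyanide nucleophile donates a lone pair from C to the α-carbon in a backside attack; simultaneously the C–O σ-bond breaks and both of its electrons leave with MsO⁻. One concerted step with inversion of configuration.
Total: 1 elementary step.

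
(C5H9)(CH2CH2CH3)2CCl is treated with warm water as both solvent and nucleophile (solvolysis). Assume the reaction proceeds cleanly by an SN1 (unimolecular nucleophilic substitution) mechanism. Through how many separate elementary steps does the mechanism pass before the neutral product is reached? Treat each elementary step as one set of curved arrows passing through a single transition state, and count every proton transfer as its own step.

3

Step 1: Rate-determining heterolysis of the C–Cl bond gives Cl⁻ and a tertiary carbocation.
(No 1,2-shift: no single shift to an adjacent carbon would give a more stable cation.)
Step 2: A lone pair on the oxygen of H2O attacks the carbocation, forming a new C–O σ-bond and an oxonium ion.
Step 3: Proton transfer from the O–H of the oxonium ion to a solvent molecule delivers the neutral alcohol.
Total: 3 elementary steps.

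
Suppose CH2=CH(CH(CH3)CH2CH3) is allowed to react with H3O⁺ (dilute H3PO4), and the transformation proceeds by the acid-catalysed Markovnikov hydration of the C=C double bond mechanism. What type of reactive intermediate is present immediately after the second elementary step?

Step 1: Electrophilic addition begins with the π(C=C) electrons forming a bond to the proton of H3O⁺. Following Markovnikov's rule, the resulting cation is secondary. H2O is released.
Step 2: Carbocation rearrangement: a 1,2-hydride shift from the adjacent sec-butyl carbon converts the initially-formed secondary cation into the more stable tertiary cation.
After step 2 the species present is a tertiary carbocation.

tertiary carbocation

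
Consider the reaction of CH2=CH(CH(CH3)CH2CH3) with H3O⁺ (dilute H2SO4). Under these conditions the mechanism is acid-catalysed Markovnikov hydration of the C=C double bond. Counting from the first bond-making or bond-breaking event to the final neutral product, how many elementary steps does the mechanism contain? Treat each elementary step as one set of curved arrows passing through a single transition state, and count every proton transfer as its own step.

4

Step 1: Electrophilic addition begins with the π(C=C) electrons forming a bond to the proton of H3O⁺. Following Markovnikov's rule, the resulting cation is secondary. H2O is released.
Step 2: Carbocation rearrangement: a 1,2-hydride shift from the adjacent sec-butyl carbon converts the initially-formed secondary cation into the more stable tertiary cation.
Step 3: A lone pair on the oxygen of H2O attacks the carbocation, forming a C–O bond and an oxonium ion (a protonated alcohol).
Step 4: H2O removes a proton from the oxonium oxygen, regenerating H3O⁺ and giving the neutral alcohol.
Total: 4 elementary steps.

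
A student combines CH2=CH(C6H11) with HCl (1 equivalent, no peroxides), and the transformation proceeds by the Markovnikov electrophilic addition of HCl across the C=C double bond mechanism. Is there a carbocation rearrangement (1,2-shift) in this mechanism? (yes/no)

The first-formed carbocation is secondary.
The adjacent cyclohexyl carbon already bears 2 other carbon substituents and has a hydrogen to migrate; after a 1,2-hydride shift from that carbon the positive charge sits on a tertiary centre.
Tertiary is more stable than secondary, so the shift occurs.

yes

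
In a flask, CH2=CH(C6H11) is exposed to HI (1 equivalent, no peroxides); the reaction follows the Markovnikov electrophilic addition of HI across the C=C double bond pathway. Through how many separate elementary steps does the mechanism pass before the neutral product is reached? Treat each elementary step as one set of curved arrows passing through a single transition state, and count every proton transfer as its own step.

Step 1: Protonation of the alkene by HI: the π bond acts as the nucleophile and picks up H⁺, giving the more stable (Markovnikov) secondary carbocation. The H–I bond breaks heterolytically, releasing I⁻.
Step 2: A hydride (H with its bonding pair) migrates from the adjacent cyclohexyl carbon to the cationic centre — a 1,2-hydride shift — upgrading the secondary cation to a tertiary one.
Step 3: Nucleophilic attack by I⁻ on the carbocation completes the addition, giving R–I.
Total: 3 elementary steps.

3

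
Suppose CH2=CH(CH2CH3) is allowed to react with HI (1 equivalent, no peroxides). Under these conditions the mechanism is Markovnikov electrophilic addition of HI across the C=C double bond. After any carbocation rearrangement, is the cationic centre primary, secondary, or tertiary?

secondary

Step 1: Electrophilic addition begins with the π(C=C) electrons forming a bond to the proton of HI. Following Markovnikov's rule, the resulting cation is secondary. The H–I bond breaks heterolytically, releasing I⁻.
No single 1,2-shift to an adjacent carbon would give a more-substituted cation, so no rearrangement occurs.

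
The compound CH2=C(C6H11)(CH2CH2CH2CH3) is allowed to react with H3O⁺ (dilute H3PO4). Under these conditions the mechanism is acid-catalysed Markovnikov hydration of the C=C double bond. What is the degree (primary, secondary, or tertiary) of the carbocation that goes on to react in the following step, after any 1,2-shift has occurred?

tertiary

Step 1: Protonation of the alkene by H3O⁺: the π bond acts as the nucleophile and picks up H⁺, giving the more stable (Markovnikov) tertiary carbocation. H2O is released.
No single 1,2-shift to an adjacent carbon would give a more-substituted cation, so no rearrangement occurs.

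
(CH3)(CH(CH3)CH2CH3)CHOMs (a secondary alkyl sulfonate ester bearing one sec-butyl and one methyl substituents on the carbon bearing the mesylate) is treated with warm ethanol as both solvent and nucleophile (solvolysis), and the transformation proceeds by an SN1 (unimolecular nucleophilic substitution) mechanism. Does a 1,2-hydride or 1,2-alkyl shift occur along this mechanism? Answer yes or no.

yes

The first-formed carbocation is secondary.
The adjacent sec-butyl carbon already bears 2 other carbon substituents and has a hydrogen to migrate; after a 1,2-hydride shift from that carbon the positive charge sits on a tertiary centre.
Tertiary is more stable than secondary, so the shift occurs.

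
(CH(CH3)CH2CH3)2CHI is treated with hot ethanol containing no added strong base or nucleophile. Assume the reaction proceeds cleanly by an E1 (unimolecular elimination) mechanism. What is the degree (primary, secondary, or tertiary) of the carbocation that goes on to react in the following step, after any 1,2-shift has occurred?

Step 1: Ionisation: the C–I σ-bond cleaves heterolytically; both bonding electrons depart with I⁻, leaving a secondary carbocation at the α-carbon.
Step 2: A hydride (H with its bonding pair) migrates from the adjacent sec-butyl carbon to the cationic centre — a 1,2-hydride shift — upgrading the secondary cation to a tertiary one.
The cation rearranges from secondary to tertiary via a 1,2-hydride shift from the adjacent sec-butyl carbon; the tertiary cation is what reacts next.

tertiary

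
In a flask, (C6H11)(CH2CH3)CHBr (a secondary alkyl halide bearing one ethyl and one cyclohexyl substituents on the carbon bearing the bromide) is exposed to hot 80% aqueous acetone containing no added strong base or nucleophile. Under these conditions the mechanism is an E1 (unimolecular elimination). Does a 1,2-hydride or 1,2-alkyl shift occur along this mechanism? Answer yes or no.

The first-formed carbocation is secondary.
The adjacent cyclohexyl carbon already bears 2 other carbon substituents and has a hydrogen to migrate; after a 1,2-hydride shift from that carbon the positive charge sits on a tertiary centre.
Tertiary is more stable than secondary, so the shift occurs.

yes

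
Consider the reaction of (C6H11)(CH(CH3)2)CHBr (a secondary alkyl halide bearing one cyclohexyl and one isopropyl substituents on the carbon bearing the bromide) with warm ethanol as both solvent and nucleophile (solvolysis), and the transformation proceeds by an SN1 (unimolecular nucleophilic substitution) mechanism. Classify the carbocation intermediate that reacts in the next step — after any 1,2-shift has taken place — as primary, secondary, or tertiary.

tertiary

Step 1: Rate-determining heterolysis of the C–Br bond gives Br⁻ and a secondary carbocation.
Step 2: Carbocation rearrangement: a 1,2-hydride shift from the adjacent cyclohexyl carbon converts the initially-formed secondary cation into the more stable tertiary cation.
The cation rearranges from secondary to tertiary via a 1,2-hydride shift from the adjacent cyclohexyl carbon; the tertiary cation is what reacts next.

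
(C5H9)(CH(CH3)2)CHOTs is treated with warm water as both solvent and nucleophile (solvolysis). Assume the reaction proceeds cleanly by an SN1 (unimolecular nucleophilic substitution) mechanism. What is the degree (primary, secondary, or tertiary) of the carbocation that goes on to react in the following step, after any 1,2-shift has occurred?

Step 1: Ionisation: the C–O σ-bond cleaves heterolytically; both bonding electrons depart with TsO⁻, leaving a secondary carbocation at the α-carbon.
Step 2: A 1,2-hydride shift from the adjacent isopropyl carbon moves the positive charge from the secondary centre to an adjacent carbon, generating a more stable tertiary carbocation.
The cation rearranges from secondary to tertiary via a 1,2-hydride shift from the adjacent isopropyl carbon; the tertiary cation is what reacts next.

tertiary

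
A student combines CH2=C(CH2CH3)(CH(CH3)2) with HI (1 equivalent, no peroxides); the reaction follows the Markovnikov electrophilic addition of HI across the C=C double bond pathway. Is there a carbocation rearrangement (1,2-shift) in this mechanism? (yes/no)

The first-formed carbocation is tertiary.
No single 1,2-shift to an adjacent carbon would produce a more-substituted cation than the one already present, so no rearrangement occurs.

no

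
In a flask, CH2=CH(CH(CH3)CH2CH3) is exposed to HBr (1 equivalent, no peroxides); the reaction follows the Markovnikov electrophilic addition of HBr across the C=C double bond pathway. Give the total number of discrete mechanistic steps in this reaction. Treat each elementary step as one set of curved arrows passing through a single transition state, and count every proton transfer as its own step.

Step 1: Protonation of the alkene by HBr: the π bond acts as the nucleophile and picks up H⁺, giving the more stable (Markovnikov) secondary carbocation. The H–Br bond breaks heterolytically, releasing Br⁻.
Step 2: A hydride (H with its bonding pair) migrates from the adjacent sec-butyl carbon to the cationic centre — a 1,2-hydride shift — upgrading the secondary cation to a tertiary one.
Step 3: Br⁻ captures the cation: a lone pair on Br⁻ fills the empty p orbital, producing the alkyl halide product.
Total: 3 elementary steps.

3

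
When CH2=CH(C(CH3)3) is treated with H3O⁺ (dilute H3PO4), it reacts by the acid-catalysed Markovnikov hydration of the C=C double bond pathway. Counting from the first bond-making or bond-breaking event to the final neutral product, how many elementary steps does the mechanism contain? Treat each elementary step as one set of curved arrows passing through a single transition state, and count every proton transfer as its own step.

Step 1: The π electrons of the C=C bond attack a proton of H3O⁺; Markovnikov addition places the new C–H on the less-substituted alkene carbon, so the positive charge ends up on the more-substituted carbon — a secondary carbocation. H2O is released.
Step 2: A methyl group with its bonding pair migrates from the adjacent tert-butyl carbon to the cationic centre — a 1,2-methyl shift — upgrading the secondary cation to a tertiary one.
Step 3: Nucleophilic capture of the cation by H2O produces the protonated alcohol (an oxonium ion).
Step 4: Deprotonation of the oxonium ion by a water molecule delivers the neutral alcohol and regenerates the acid catalyst.
Total: 4 elementary steps.

4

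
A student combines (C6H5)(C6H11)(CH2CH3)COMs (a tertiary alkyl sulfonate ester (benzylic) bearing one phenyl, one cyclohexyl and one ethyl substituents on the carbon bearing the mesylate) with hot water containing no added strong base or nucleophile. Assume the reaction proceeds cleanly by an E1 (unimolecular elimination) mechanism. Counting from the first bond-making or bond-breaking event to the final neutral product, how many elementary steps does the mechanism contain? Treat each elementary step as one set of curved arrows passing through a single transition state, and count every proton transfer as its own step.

Step 1: The C–O bond breaks with both electrons going to the mesylate; MsO⁻ leaves and a tertiary carbocation remains.
(No 1,2-shift: no single shift to an adjacent carbon would give a more stable cation.)
Step 2: Loss of a β-proton to a water molecule of the solvent: the C–H bonding pair collapses toward the cationic carbon to form the C=C π bond, yielding the alkene.
Total: 2 elementary steps.

2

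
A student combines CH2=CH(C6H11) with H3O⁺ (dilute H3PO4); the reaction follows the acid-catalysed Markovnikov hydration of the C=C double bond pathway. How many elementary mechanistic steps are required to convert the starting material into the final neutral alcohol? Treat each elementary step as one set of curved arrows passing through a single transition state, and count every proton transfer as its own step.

Step 1: Protonation of the alkene by H3O⁺: the π bond acts as the nucleophile and picks up H⁺, giving the more stable (Markovnikov) secondary carbocation. H2O is released.
Step 2: A 1,2-hydride shift from the adjacent cyclohexyl carbon moves the positive charge from the secondary centre to an adjacent carbon, generating a more stable tertiary carbocation.
Step 3: Water acts as the nucleophile: an oxygen lone pair bonds to the cationic carbon, giving an oxonium-ion intermediate.
Step 4: Proton transfer from the O–H of the oxonium ion to H2O completes the catalytic cycle and yields the alcohol.
Total: 4 elementary steps.

4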